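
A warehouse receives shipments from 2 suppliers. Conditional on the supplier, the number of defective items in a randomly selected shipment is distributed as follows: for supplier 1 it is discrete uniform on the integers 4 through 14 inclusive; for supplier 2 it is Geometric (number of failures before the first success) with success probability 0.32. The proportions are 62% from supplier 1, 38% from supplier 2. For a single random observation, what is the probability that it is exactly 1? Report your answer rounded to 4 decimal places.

Conditional on each supplier, P(X = 1): 1: 0; 2: 0.2176.
By total probability, P(X = 1) = 0.62·0 + 0.38·0.2176 = 0.082688.

0.0827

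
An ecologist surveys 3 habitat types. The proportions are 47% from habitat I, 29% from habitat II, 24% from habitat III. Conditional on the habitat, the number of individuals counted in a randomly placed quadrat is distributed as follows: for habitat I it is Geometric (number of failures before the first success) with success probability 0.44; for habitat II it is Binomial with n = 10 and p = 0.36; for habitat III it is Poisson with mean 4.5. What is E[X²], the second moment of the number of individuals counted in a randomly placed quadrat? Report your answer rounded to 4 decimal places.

For each component E[X²] = Var + (mean)², giving I: 4.5124; II: 15.264; III: 24.75.
Overall E[X²] = 0.47·4.5124 + 0.29·15.264 + 0.24·24.75 = 12.4874.

12.4874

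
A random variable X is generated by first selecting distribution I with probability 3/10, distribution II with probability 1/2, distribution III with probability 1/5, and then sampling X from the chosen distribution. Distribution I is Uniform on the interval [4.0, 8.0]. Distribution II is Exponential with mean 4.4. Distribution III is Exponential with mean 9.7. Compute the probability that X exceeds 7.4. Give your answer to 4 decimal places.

Conditional on each component, P(X > 7.4): I: 0.15; II: 0.186035; III: 0.466318.
By total probability, P(X > 7.4) = 0.3·0.15 + 0.5·0.186035 + 0.2·0.466318 = 0.231281.

0.2313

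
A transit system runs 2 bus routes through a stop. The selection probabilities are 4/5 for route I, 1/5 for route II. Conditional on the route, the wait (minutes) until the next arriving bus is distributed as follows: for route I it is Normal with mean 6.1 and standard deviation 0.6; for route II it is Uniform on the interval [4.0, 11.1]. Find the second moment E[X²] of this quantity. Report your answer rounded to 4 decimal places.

42.2967

For each component E[X²] = Var + (mean)², giving I: 37.57; II: 61.2033.
Overall E[X²] = 0.8·37.57 + 0.2·61.2033 = 42.2967.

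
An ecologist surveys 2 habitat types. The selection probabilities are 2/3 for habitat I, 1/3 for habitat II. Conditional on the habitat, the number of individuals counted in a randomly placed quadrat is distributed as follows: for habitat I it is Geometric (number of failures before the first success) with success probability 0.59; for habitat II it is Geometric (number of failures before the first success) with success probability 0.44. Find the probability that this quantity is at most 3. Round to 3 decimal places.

0.948

Conditional on each habitat, P(X ≤ 3): I: 0.971742; II: 0.901655.
By total probability, P(X ≤ 3) = 0.666667·0.971742 + 0.333333·0.901655 = 0.94838.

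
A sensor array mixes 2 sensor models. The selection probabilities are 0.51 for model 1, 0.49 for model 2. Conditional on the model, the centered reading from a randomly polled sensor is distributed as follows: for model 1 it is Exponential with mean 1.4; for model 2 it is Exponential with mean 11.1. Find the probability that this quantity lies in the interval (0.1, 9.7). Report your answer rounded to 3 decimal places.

0.755

Conditional on each model, P(0.1 < X < 9.7): 1: 0.930083; 2: 0.5737.
By total probability, P(0.1 < X < 9.7) = 0.51·0.930083 + 0.49·0.5737 = 0.755455.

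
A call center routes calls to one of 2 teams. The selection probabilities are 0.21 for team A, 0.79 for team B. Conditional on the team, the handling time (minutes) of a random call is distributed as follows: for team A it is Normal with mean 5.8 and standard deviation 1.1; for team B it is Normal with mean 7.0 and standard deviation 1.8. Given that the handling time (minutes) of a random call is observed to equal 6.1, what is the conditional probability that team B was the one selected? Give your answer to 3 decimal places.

Likelihoods f(6.1 | ·): A: 0.349435; B: 0.195592.
Posterior ∝ prior × likelihood. Numerator for B: 0.79·0.195592 = 0.154518.
Normalizing constant: 0.21·0.349435 + 0.79·0.195592 = 0.227899.
P(B | observation) = 0.154518 / 0.227899 = 0.678009.

0.678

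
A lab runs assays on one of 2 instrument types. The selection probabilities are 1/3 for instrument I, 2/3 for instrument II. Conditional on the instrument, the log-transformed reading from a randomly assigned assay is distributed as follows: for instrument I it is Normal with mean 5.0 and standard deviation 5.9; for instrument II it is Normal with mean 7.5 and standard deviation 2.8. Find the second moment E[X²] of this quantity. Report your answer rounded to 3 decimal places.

62.663

For each component E[X²] = Var + (mean)², giving I: 59.81; II: 64.09.
Overall E[X²] = 0.333333·59.81 + 0.666667·64.09 = 62.6633.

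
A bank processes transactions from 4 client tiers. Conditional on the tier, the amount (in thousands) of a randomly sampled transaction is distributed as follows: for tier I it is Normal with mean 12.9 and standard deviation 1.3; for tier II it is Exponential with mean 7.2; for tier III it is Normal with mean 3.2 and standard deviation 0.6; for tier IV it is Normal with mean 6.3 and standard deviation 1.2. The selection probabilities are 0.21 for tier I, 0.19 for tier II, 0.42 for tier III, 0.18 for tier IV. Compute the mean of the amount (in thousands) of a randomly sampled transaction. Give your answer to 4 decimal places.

6.5550

Component means — I: 12.9; II: 7.2; III: 3.2; IV: 6.3.
E[X] = 0.21·12.9 + 0.19·7.2 + 0.42·3.2 + 0.18·6.3 = 6.555.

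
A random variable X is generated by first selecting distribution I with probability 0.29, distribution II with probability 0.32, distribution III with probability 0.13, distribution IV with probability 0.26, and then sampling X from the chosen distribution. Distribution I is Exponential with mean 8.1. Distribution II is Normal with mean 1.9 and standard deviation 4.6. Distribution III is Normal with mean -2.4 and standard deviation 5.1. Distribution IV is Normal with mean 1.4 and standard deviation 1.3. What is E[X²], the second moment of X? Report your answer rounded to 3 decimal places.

For each component E[X²] = Var + (mean)², giving I: 131.22; II: 24.77; III: 31.77; IV: 3.65.
Overall E[X²] = 0.29·131.22 + 0.32·24.77 + 0.13·31.77 + 0.26·3.65 = 51.0593.

51.059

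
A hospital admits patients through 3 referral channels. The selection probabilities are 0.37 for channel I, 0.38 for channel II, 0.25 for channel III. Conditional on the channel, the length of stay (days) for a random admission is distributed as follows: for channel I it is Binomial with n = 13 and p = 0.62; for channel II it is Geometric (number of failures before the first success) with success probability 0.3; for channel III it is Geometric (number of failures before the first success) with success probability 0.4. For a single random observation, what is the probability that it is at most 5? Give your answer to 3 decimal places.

0.601

Conditional on each channel, P(X ≤ 5): I: 0.0737896; II: 0.882351; III: 0.953344.
By total probability, P(X ≤ 5) = 0.37·0.0737896 + 0.38·0.882351 + 0.25·0.953344 = 0.600932.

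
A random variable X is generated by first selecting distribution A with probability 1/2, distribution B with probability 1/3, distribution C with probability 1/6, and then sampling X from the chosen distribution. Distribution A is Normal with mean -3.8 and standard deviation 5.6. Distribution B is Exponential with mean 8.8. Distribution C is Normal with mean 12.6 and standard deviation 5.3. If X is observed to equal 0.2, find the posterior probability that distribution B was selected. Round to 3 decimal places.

Likelihoods f(0.2 | ·): A: 0.0551992; B: 0.111083; C: 0.00487535.
Posterior ∝ prior × likelihood. Numerator for B: 0.333333·0.111083 = 0.0370276.
Normalizing constant: 0.5·0.0551992 + 0.333333·0.111083 + 0.166667·0.00487535 = 0.0654398.
P(B | observation) = 0.0370276 / 0.0654398 = 0.565827.

0.566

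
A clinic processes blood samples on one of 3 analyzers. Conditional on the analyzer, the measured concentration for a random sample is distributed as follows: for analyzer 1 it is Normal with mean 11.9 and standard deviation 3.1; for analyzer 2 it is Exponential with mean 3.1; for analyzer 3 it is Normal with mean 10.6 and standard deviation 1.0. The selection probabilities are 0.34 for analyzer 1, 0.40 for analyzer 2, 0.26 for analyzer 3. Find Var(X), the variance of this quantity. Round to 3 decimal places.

23.903

Per component, 1: μ=11.9, E[X²]=151.22; 2: μ=3.1, E[X²]=19.22; 3: μ=10.6, E[X²]=113.36.
E[X] = 0.34·11.9 + 0.4·3.1 + 0.26·10.6 = 8.042.
E[X²] = 0.34·151.22 + 0.4·19.22 + 0.26·113.36 = 88.5764.
Var(X) = E[X²] − (E[X])² = 88.5764 − 64.6738 = 23.9026.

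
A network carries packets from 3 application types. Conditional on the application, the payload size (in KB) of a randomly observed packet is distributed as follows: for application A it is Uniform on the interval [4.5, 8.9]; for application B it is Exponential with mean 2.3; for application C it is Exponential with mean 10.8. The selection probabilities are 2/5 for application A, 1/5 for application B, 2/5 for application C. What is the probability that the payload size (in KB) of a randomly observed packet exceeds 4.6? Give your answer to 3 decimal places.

0.679

Conditional on each application, P(X > 4.6): A: 0.977273; B: 0.135335; C: 0.653165.
By total probability, P(X > 4.6) = 0.4·0.977273 + 0.2·0.135335 + 0.4·0.653165 = 0.679242.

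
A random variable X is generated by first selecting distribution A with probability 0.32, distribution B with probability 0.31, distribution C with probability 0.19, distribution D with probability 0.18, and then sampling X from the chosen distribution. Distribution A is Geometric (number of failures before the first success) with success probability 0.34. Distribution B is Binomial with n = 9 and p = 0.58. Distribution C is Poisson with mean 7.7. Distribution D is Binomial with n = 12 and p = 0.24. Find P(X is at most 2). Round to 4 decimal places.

0.3177

Conditional on each component, P(X ≤ 2): A: 0.712504; B: 0.0333803; C: 0.0173637; D: 0.422249.
By total probability, P(X ≤ 2) = 0.32·0.712504 + 0.31·0.0333803 + 0.19·0.0173637 + 0.18·0.422249 = 0.317653.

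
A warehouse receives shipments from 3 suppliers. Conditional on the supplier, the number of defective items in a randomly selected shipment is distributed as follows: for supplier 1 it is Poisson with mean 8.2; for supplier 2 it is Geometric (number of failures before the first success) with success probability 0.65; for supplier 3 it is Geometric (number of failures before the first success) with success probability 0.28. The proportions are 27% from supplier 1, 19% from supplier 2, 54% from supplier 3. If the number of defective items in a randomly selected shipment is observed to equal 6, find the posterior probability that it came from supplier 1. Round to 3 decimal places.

0.595

Likelihoods P(X=6 | ·): 1: 0.115967; 2: 0.00119487; 3: 0.0390079.
Posterior ∝ prior × likelihood. Numerator for 1: 0.27·0.115967 = 0.0313112.
Normalizing constant: 0.27·0.115967 + 0.19·0.00119487 + 0.54·0.0390079 = 0.0526025.
P(1 | observation) = 0.0313112 / 0.0526025 = 0.595241.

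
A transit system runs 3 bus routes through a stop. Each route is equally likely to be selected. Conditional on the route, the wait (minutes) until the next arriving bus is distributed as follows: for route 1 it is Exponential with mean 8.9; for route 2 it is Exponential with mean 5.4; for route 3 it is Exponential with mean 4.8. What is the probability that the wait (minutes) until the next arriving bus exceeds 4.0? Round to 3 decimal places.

0.516

Conditional on each route, P(X > 4.0): 1: 0.637986; 2: 0.476761; 3: 0.434598.
By total probability, P(X > 4.0) = 0.333333·0.637986 + 0.333333·0.476761 + 0.333333·0.434598 = 0.516448.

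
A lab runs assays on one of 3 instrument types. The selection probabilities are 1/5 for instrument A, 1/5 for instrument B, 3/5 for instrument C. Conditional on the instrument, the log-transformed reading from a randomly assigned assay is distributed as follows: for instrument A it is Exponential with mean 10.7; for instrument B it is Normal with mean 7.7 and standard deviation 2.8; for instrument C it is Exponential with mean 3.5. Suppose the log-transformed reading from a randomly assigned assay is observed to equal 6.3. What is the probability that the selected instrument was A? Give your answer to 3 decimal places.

0.162

Likelihoods f(6.3 | ·): A: 0.0518693; B: 0.125738; C: 0.0472283.
Posterior ∝ prior × likelihood. Numerator for A: 0.2·0.0518693 = 0.0103739.
Normalizing constant: 0.2·0.0518693 + 0.2·0.125738 + 0.6·0.0472283 = 0.0638583.
P(A | observation) = 0.0103739 / 0.0638583 = 0.162451.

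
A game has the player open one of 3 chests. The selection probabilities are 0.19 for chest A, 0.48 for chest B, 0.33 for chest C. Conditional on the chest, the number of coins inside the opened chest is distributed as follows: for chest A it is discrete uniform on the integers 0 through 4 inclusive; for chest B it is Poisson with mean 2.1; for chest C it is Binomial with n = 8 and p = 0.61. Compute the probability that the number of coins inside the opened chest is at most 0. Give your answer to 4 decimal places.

Conditional on each chest, P(X ≤ 0): A: 0.2; B: 0.122456; C: 0.000535201.
By total probability, P(X ≤ 0) = 0.19·0.2 + 0.48·0.122456 + 0.33·0.000535201 = 0.0969557.

0.0970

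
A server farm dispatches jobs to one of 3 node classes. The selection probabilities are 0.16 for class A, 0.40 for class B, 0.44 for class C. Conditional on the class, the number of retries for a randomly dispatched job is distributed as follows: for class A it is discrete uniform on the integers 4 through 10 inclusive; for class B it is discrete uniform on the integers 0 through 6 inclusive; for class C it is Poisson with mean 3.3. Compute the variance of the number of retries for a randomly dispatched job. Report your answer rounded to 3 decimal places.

5.696

Per component, A: μ=7, E[X²]=53; B: μ=3, E[X²]=13; C: μ=3.3, E[X²]=14.19.
E[X] = 0.16·7 + 0.4·3 + 0.44·3.3 = 3.772.
E[X²] = 0.16·53 + 0.4·13 + 0.44·14.19 = 19.9236.
Var(X) = E[X²] − (E[X])² = 19.9236 − 14.228 = 5.69562.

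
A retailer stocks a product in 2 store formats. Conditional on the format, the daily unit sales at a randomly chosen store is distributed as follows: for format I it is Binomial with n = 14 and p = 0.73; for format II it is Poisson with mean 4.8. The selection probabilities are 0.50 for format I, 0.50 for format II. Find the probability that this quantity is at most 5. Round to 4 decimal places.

Conditional on each format, P(X ≤ 5): I: 0.00383654; II: 0.651006.
By total probability, P(X ≤ 5) = 0.5·0.00383654 + 0.5·0.651006 = 0.327421.

0.3274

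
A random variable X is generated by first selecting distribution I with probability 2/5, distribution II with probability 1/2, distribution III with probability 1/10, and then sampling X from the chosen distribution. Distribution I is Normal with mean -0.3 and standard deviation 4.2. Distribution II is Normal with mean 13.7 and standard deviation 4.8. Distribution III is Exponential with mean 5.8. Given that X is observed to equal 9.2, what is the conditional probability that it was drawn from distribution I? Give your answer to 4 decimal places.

Likelihoods f(9.2 | ·): I: 0.0073568; II: 0.0535571; III: 0.0352932.
Posterior ∝ prior × likelihood. Numerator for I: 0.4·0.0073568 = 0.00294272.
Normalizing constant: 0.4·0.0073568 + 0.5·0.0535571 + 0.1·0.0352932 = 0.0332506.
P(I | observation) = 0.00294272 / 0.0332506 = 0.0885014.

0.0885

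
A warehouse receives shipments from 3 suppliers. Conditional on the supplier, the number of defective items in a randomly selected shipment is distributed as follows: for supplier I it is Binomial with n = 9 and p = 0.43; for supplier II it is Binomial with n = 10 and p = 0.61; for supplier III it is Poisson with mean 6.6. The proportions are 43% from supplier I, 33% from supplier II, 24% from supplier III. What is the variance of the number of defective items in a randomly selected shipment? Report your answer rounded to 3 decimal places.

4.812

Per component, I: μ=3.87, E[X²]=17.1828; II: μ=6.1, E[X²]=39.589; III: μ=6.6, E[X²]=50.16.
E[X] = 0.43·3.87 + 0.33·6.1 + 0.24·6.6 = 5.2611.
E[X²] = 0.43·17.1828 + 0.33·39.589 + 0.24·50.16 = 32.4914.
Var(X) = E[X²] − (E[X])² = 32.4914 − 27.6792 = 4.8122.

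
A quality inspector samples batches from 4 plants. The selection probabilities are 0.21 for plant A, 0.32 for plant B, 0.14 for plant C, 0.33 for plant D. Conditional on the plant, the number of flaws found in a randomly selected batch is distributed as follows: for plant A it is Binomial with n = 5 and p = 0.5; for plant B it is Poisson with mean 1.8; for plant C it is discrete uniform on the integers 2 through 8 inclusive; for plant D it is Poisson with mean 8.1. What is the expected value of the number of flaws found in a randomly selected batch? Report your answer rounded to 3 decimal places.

4.474

Component means — A: 2.5; B: 1.8; C: 5; D: 8.1.
E[X] = 0.21·2.5 + 0.32·1.8 + 0.14·5 + 0.33·8.1 = 4.474.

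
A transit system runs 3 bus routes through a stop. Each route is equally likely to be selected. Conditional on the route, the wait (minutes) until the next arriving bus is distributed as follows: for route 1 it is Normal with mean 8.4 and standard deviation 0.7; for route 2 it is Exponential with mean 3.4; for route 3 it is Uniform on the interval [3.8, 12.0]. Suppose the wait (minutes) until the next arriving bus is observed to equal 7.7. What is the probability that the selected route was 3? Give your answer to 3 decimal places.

Likelihoods f(7.7 | ·): 1: 0.345672; 2: 0.0305472; 3: 0.121951.
Posterior ∝ prior × likelihood. Numerator for 3: 0.333333·0.121951 = 0.0406504.
Normalizing constant: 0.333333·0.345672 + 0.333333·0.0305472 + 0.333333·0.121951 = 0.166057.
P(3 | observation) = 0.0406504 / 0.166057 = 0.244798.

0.245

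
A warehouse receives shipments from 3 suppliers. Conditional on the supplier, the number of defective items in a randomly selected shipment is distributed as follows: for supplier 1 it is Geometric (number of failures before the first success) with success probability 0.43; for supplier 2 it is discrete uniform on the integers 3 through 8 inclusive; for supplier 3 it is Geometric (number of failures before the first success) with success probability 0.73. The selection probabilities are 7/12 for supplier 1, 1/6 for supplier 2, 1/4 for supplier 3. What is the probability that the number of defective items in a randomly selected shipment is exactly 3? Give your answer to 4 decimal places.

Conditional on each supplier, P(X = 3): 1: 0.079633; 2: 0.166667; 3: 0.0143686.
By total probability, P(X = 3) = 0.583333·0.079633 + 0.166667·0.166667 + 0.25·0.0143686 = 0.0778225.

0.0778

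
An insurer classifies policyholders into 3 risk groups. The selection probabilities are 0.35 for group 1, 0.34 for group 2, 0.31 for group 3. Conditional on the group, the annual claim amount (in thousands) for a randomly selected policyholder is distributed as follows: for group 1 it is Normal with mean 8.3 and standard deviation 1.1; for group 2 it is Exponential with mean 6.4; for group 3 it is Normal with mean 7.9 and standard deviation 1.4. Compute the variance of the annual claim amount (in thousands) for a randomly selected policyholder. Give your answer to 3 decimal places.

15.642

Per component, 1: μ=8.3, E[X²]=70.1; 2: μ=6.4, E[X²]=81.92; 3: μ=7.9, E[X²]=64.37.
E[X] = 0.35·8.3 + 0.34·6.4 + 0.31·7.9 = 7.53.
E[X²] = 0.35·70.1 + 0.34·81.92 + 0.31·64.37 = 72.3425.
Var(X) = E[X²] − (E[X])² = 72.3425 − 56.7009 = 15.6416.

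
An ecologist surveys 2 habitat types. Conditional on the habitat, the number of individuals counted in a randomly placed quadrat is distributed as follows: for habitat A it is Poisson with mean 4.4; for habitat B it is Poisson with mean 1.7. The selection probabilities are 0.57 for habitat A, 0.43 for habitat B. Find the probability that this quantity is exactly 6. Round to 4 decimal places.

Conditional on each habitat, P(X = 6): A: 0.123734; B: 0.00612436.
By total probability, P(X = 6) = 0.57·0.123734 + 0.43·0.00612436 = 0.0731617.

0.0732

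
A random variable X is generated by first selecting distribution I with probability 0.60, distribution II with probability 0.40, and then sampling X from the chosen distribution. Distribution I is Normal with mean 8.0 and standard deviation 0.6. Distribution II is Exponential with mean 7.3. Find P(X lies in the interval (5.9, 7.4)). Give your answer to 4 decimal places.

Conditional on each component, P(5.9 < X < 7.4): I: 0.158423; II: 0.0827766.
By total probability, P(5.9 < X < 7.4) = 0.6·0.158423 + 0.4·0.0827766 = 0.128164.

0.1282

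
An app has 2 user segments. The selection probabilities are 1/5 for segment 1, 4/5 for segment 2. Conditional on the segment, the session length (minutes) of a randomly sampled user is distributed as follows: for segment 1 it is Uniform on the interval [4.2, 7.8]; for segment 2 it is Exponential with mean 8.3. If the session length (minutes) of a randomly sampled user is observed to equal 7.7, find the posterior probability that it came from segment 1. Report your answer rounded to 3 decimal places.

Likelihoods f(7.7 | ·): 1: 0.277778; 2: 0.0476455.
Posterior ∝ prior × likelihood. Numerator for 1: 0.2·0.277778 = 0.0555556.
Normalizing constant: 0.2·0.277778 + 0.8·0.0476455 = 0.093672.
P(1 | observation) = 0.0555556 / 0.093672 = 0.593086.

0.593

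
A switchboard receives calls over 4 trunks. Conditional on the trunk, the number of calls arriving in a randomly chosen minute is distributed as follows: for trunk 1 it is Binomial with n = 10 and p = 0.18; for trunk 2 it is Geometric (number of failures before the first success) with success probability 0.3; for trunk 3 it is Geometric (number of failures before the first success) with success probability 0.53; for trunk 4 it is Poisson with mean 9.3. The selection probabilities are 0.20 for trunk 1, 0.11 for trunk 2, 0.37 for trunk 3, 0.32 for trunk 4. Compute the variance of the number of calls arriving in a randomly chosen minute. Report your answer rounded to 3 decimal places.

Per component, 1: μ=1.8, E[X²]=4.716; 2: μ=2.33333, E[X²]=13.2222; 3: μ=0.886792, E[X²]=2.45959; 4: μ=9.3, E[X²]=95.79.
E[X] = 0.2·1.8 + 0.11·2.33333 + 0.37·0.886792 + 0.32·9.3 = 3.92078.
E[X²] = 0.2·4.716 + 0.11·13.2222 + 0.37·2.45959 + 0.32·95.79 = 33.9605.
Var(X) = E[X²] − (E[X])² = 33.9605 − 15.3725 = 18.588.

18.588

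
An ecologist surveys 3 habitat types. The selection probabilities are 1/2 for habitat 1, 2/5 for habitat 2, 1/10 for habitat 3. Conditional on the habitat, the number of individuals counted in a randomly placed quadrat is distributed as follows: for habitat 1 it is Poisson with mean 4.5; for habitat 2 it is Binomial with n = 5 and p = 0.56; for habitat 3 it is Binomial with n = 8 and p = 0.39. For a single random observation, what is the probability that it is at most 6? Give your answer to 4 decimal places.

0.9148

Conditional on each habitat, P(X ≤ 6): 1: 0.831051; 2: 1; 3: 0.992768.
By total probability, P(X ≤ 6) = 0.5·0.831051 + 0.4·1 + 0.1·0.992768 = 0.914802.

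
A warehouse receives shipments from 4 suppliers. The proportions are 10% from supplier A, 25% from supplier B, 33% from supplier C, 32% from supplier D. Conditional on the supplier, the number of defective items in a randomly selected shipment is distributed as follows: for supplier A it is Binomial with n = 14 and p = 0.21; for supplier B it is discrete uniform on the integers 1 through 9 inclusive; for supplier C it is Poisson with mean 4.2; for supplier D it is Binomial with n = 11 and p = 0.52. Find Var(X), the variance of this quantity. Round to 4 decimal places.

Per component, A: μ=2.94, E[X²]=10.9662; B: μ=5, E[X²]=31.6667; C: μ=4.2, E[X²]=21.84; D: μ=5.72, E[X²]=35.464.
E[X] = 0.1·2.94 + 0.25·5 + 0.33·4.2 + 0.32·5.72 = 4.7604.
E[X²] = 0.1·10.9662 + 0.25·31.6667 + 0.33·21.84 + 0.32·35.464 = 27.569.
Var(X) = E[X²] − (E[X])² = 27.569 − 22.6614 = 4.90756.

4.9076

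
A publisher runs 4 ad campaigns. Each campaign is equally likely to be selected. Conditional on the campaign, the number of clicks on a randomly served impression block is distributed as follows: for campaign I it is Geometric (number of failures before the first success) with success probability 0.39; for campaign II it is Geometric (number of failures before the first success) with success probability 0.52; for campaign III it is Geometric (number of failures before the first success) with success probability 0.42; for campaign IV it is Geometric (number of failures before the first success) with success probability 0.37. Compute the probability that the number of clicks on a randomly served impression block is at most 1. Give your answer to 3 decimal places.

Conditional on each campaign, P(X ≤ 1): I: 0.6279; II: 0.7696; III: 0.6636; IV: 0.6031.
By total probability, P(X ≤ 1) = 0.25·0.6279 + 0.25·0.7696 + 0.25·0.6636 + 0.25·0.6031 = 0.66605.

0.666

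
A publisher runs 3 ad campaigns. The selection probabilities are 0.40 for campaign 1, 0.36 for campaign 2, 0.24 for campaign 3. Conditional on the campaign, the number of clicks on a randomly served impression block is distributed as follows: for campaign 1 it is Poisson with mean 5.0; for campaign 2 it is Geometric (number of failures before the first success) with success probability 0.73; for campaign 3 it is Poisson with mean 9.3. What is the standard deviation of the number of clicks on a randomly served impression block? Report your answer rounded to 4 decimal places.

4.0208

Per component, 1: μ=5, E[X²]=30; 2: μ=0.369863, E[X²]=0.64346; 3: μ=9.3, E[X²]=95.79.
E[X] = 0.4·5 + 0.36·0.369863 + 0.24·9.3 = 4.36515.
E[X²] = 0.4·30 + 0.36·0.64346 + 0.24·95.79 = 35.2212.
Var(X) = E[X²] − (E[X])² = 35.2212 − 19.0545 = 16.1667.
SD(X) = √16.1667 = 4.02078.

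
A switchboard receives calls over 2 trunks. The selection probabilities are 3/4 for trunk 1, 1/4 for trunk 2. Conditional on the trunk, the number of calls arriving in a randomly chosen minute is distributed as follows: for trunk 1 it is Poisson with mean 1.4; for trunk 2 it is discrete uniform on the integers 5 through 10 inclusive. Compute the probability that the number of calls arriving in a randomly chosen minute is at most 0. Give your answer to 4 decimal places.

0.1849

Conditional on each trunk, P(X ≤ 0): 1: 0.246597; 2: 0.
By total probability, P(X ≤ 0) = 0.75·0.246597 + 0.25·0 = 0.184948.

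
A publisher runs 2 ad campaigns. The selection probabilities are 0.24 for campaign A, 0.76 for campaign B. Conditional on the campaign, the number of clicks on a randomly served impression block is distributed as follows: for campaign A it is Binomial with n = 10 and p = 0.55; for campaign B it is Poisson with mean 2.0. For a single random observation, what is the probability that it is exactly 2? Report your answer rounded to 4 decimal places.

Conditional on each campaign, P(X = 2): A: 0.0228896; B: 0.270671.
By total probability, P(X = 2) = 0.24·0.0228896 + 0.76·0.270671 = 0.211203.

0.2112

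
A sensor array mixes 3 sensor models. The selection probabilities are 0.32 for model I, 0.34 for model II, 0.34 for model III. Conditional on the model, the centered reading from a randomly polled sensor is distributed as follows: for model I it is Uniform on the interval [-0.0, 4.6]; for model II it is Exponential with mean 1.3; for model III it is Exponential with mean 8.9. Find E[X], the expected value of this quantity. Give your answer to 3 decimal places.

Component means — I: 2.3; II: 1.3; III: 8.9.
E[X] = 0.32·2.3 + 0.34·1.3 + 0.34·8.9 = 4.204.

4.204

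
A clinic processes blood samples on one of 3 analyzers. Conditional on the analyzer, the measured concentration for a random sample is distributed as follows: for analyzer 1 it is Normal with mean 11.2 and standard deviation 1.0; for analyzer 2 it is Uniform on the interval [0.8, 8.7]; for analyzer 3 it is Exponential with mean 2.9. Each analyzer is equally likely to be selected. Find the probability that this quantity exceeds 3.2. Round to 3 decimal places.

0.676

Conditional on each analyzer, P(X > 3.2): 1: 1; 2: 0.696203; 3: 0.331725.
By total probability, P(X > 3.2) = 0.333333·1 + 0.333333·0.696203 + 0.333333·0.331725 = 0.675976.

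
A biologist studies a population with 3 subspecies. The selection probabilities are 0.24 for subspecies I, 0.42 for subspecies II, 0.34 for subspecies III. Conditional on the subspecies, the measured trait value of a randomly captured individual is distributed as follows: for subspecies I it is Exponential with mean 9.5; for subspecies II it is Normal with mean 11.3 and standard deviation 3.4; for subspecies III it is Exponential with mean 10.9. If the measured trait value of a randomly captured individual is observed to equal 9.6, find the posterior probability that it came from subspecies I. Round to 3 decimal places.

Likelihoods f(9.6 | ·): I: 0.0383187; II: 0.103549; III: 0.0380256.
Posterior ∝ prior × likelihood. Numerator for I: 0.24·0.0383187 = 0.00919648.
Normalizing constant: 0.24·0.0383187 + 0.42·0.103549 + 0.34·0.0380256 = 0.0656156.
P(I | observation) = 0.00919648 / 0.0656156 = 0.140157.

0.140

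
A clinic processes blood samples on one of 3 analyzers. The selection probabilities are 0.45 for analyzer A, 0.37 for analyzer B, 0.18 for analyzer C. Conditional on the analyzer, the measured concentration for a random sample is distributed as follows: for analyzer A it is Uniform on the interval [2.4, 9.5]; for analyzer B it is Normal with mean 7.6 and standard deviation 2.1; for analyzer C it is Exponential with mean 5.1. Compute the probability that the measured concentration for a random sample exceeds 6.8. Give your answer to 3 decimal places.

0.458

Conditional on each analyzer, P(X > 6.8): A: 0.380282; B: 0.648381; C: 0.263597.
By total probability, P(X > 6.8) = 0.45·0.380282 + 0.37·0.648381 + 0.18·0.263597 = 0.458475.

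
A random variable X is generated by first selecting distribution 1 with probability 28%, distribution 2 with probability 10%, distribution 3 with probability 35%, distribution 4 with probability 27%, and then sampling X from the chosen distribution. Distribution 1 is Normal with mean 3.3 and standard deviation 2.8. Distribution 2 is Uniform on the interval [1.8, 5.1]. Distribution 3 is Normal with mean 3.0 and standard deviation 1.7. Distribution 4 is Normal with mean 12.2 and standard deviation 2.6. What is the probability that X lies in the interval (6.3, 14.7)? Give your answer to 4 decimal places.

0.2704

Conditional on each component, P(6.3 < X < 14.7): 1: 0.141965; 2: 0; 3: 0.0261184; 4: 0.820232.
By total probability, P(6.3 < X < 14.7) = 0.28·0.141965 + 0.1·0 + 0.35·0.0261184 + 0.27·0.820232 = 0.270354.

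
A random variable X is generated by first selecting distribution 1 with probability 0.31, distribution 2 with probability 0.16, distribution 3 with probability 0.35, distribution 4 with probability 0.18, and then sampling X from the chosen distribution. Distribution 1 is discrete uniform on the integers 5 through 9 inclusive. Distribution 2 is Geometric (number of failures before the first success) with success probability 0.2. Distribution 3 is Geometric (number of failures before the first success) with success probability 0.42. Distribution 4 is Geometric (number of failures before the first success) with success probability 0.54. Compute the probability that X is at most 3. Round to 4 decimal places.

0.5768

Conditional on each component, P(X ≤ 3): 1: 0; 2: 0.5904; 3: 0.886835; 4: 0.955225.
By total probability, P(X ≤ 3) = 0.31·0 + 0.16·0.5904 + 0.35·0.886835 + 0.18·0.955225 = 0.576797.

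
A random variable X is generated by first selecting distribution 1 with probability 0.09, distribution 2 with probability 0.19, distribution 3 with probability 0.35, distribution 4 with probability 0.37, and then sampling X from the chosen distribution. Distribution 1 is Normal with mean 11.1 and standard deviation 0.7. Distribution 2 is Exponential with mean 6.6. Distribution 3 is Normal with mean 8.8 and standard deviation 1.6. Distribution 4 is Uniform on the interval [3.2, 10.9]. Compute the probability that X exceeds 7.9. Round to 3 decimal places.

Conditional on each component, P(X > 7.9): 1: 0.999998; 2: 0.302108; 3: 0.713112; 4: 0.38961.
By total probability, P(X > 7.9) = 0.09·0.999998 + 0.19·0.302108 + 0.35·0.713112 + 0.37·0.38961 = 0.541146.

0.541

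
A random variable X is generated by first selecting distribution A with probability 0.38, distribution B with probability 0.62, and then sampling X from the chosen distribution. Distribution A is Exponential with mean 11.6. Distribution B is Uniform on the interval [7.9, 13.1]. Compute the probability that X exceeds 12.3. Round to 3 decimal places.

0.227

Conditional on each component, P(X > 12.3): A: 0.346336; B: 0.153846.
By total probability, P(X > 12.3) = 0.38·0.346336 + 0.62·0.153846 = 0.226992.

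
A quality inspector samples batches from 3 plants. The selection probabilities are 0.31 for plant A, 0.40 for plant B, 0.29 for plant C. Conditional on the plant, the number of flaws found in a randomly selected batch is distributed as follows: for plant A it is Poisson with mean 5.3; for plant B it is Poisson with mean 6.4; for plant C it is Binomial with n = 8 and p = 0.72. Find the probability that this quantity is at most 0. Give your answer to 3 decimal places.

0.002

Conditional on each plant, P(X ≤ 0): A: 0.00499159; B: 0.00166156; C: 3.77802e-05.
By total probability, P(X ≤ 0) = 0.31·0.00499159 + 0.4·0.00166156 + 0.29·3.77802e-05 = 0.00222297.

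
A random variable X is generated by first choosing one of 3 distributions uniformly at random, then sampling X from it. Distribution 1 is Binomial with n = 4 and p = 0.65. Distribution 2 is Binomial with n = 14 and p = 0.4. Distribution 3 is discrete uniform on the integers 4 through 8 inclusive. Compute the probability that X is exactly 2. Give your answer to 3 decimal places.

0.114

Conditional on each component, P(X = 2): 1: 0.310537; 2: 0.031694; 3: 0.
By total probability, P(X = 2) = 0.333333·0.310537 + 0.333333·0.031694 + 0.333333·0 = 0.114077.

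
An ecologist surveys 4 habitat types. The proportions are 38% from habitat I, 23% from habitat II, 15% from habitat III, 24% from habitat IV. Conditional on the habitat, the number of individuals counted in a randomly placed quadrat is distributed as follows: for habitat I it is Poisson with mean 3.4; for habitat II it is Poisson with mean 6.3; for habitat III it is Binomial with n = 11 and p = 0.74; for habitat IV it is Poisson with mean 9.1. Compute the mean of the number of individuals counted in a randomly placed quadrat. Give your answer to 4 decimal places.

Component means — I: 3.4; II: 6.3; III: 8.14; IV: 9.1.
E[X] = 0.38·3.4 + 0.23·6.3 + 0.15·8.14 + 0.24·9.1 = 6.146.

6.1460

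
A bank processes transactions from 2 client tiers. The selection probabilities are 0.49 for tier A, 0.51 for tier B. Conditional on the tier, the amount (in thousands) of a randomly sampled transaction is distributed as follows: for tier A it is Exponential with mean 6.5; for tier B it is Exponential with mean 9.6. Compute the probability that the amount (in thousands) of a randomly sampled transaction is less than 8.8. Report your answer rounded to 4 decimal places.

0.6695

Conditional on each tier, P(X < 8.8): A: 0.741755; B: 0.60015.
By total probability, P(X < 8.8) = 0.49·0.741755 + 0.51·0.60015 = 0.669537.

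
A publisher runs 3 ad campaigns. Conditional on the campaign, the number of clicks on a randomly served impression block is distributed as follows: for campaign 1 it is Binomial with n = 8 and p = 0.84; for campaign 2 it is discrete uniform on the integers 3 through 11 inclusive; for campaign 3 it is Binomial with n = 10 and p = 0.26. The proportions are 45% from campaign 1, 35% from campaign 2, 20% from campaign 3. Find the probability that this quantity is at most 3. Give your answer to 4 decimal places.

Conditional on each campaign, P(X ≤ 3): 1: 0.00383031; 2: 0.111111; 3: 0.752065.
By total probability, P(X ≤ 3) = 0.45·0.00383031 + 0.35·0.111111 + 0.2·0.752065 = 0.191026.

0.1910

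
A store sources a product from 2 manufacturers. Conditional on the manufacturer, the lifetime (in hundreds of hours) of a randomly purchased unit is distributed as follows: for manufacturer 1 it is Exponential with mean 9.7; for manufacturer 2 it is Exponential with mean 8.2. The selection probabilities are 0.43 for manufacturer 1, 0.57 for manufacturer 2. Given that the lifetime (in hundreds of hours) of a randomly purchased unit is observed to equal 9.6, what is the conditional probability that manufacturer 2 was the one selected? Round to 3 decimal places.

0.567

Likelihoods f(9.6 | ·): 1: 0.0383187; 2: 0.0378219.
Posterior ∝ prior × likelihood. Numerator for 2: 0.57·0.0378219 = 0.0215585.
Normalizing constant: 0.43·0.0383187 + 0.57·0.0378219 = 0.0380356.
P(2 | observation) = 0.0215585 / 0.0380356 = 0.566799.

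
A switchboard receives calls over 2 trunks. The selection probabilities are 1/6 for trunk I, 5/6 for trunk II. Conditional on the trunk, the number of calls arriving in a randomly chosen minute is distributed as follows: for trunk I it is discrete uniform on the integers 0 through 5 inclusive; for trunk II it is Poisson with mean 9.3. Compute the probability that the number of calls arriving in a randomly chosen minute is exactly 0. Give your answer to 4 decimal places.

Conditional on each trunk, P(X = 0): I: 0.166667; II: 9.14242e-05.
By total probability, P(X = 0) = 0.166667·0.166667 + 0.833333·9.14242e-05 = 0.027854.

0.0279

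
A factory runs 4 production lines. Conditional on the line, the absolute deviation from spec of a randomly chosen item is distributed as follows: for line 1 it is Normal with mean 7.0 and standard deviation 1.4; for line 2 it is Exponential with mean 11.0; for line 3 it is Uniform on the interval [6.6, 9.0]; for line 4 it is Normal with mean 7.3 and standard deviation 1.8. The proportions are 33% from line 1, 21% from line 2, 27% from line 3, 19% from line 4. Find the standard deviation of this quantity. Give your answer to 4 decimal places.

Per component, 1: μ=7, E[X²]=50.96; 2: μ=11, E[X²]=242; 3: μ=7.8, E[X²]=61.32; 4: μ=7.3, E[X²]=56.53.
E[X] = 0.33·7 + 0.21·11 + 0.27·7.8 + 0.19·7.3 = 8.113.
E[X²] = 0.33·50.96 + 0.21·242 + 0.27·61.32 + 0.19·56.53 = 94.9339.
Var(X) = E[X²] − (E[X])² = 94.9339 − 65.8208 = 29.1131.
SD(X) = √29.1131 = 5.39566.

5.3957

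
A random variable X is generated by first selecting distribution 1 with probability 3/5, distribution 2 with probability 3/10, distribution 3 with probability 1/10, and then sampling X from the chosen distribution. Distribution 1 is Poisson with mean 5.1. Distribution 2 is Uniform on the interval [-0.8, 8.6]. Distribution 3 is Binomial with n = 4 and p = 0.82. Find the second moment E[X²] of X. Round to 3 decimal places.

26.573

For each component E[X²] = Var + (mean)², giving 1: 31.11; 2: 22.5733; 3: 11.3488.
Overall E[X²] = 0.6·31.11 + 0.3·22.5733 + 0.1·11.3488 = 26.5729.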